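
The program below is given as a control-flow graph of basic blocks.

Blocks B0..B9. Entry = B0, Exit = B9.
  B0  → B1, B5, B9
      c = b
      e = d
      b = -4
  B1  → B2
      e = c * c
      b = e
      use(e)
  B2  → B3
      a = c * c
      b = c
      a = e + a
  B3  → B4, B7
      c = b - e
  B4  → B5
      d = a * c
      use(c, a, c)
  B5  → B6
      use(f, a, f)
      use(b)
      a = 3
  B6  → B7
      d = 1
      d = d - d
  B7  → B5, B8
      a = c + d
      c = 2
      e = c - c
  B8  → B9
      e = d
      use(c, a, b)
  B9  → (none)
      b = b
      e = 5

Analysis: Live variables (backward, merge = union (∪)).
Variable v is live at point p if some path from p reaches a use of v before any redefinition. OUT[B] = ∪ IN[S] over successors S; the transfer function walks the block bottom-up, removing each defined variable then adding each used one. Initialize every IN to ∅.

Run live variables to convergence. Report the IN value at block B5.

Converged values:
  B0: | IN={a, b, d, f} | OUT={a, b, c, d, f}
  B1: | IN={c, d, f} | OUT={c, d, e, f}
  B2: | IN={c, d, e, f} | OUT={a, b, d, e, f}
  B3: | IN={a, b, d, e, f} | OUT={a, b, c, d, f}
  B4: | IN={a, b, c, f} | OUT={a, b, c, f}
  B5: | IN={a, b, c, f} | OUT={b, c, f}
  B6: | IN={b, c, f} | OUT={b, c, d, f}
  B7: | IN={b, c, d, f} | OUT={a, b, c, d, f}
  B8: | IN={a, b, c, d} | OUT={b}
  B9: | IN={b} | OUT={}

Merge at B5: OUT[B5] = IN[B6] = {b, c, f}
Applying B5's transfer function to that OUT value gives IN[B5] (row B5 above).

Answer: {a, b, c, f}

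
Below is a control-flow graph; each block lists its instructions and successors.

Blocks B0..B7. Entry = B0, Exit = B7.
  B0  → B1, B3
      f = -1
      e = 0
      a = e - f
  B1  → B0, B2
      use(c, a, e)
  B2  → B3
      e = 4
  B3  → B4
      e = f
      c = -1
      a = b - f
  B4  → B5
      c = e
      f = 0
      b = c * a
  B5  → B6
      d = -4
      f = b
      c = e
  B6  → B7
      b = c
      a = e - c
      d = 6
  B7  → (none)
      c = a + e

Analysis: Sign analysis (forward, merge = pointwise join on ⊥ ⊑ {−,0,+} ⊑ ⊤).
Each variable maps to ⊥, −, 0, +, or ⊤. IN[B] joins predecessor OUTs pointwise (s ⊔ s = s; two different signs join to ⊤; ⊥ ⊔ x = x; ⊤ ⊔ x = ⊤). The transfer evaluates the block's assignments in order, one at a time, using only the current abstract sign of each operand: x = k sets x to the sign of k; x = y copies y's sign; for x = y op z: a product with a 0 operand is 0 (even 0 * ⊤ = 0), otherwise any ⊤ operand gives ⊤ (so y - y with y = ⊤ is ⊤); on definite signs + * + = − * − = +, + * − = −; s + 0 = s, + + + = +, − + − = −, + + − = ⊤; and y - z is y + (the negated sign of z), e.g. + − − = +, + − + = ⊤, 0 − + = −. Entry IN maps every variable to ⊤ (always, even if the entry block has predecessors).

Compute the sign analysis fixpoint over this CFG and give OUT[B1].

Answer: {a: +, b: ⊤, c: ⊤, d: ⊤, e: 0, f: -}

Derivation:
Fixpoint table:
  B0: | IN=(all ⊤) | OUT={a:+, e:0, f:-; rest ⊤}
  B1: | IN={a:+, e:0, f:-; rest ⊤} | OUT={a:+, e:0, f:-; rest ⊤}
  B2: | IN={a:+, e:0, f:-; rest ⊤} | OUT={a:+, e:+, f:-; rest ⊤}
  B3: | IN={a:+, f:-; rest ⊤} | OUT={c:-, e:-, f:-; rest ⊤}
  B4: | IN={c:-, e:-, f:-; rest ⊤} | OUT={c:-, e:-, f:0; rest ⊤}
  B5: | IN={c:-, e:-, f:0; rest ⊤} | OUT={c:-, d:-, e:-; rest ⊤}
  B6: | IN={c:-, d:-, e:-; rest ⊤} | OUT={b:-, c:-, d:+, e:-; rest ⊤}
  B7: | IN={b:-, c:-, d:+, e:-; rest ⊤} | OUT={b:-, d:+, e:-; rest ⊤}

Merge at B1: IN[B1] = OUT[B0] = {a: +, b: ⊤, c: ⊤, d: ⊤, e: 0, f: -}
Applying B1's transfer function to that IN value gives OUT[B1] (row B1 above).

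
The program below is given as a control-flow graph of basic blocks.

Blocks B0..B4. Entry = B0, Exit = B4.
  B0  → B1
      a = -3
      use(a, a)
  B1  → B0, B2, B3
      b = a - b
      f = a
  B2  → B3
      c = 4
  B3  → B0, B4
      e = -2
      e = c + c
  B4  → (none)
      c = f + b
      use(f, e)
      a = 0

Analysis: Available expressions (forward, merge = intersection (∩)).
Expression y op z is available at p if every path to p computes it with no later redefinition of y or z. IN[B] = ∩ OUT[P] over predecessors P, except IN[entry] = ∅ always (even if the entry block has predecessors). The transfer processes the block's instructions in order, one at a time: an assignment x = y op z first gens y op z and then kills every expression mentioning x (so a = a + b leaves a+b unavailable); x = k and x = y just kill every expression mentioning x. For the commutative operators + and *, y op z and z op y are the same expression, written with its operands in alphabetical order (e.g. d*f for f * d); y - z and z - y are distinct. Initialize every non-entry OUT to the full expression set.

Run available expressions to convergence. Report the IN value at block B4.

Answer: {c+c}

Trace:
Converged values:
  B0: | IN={} | OUT={}
  B1: | IN={} | OUT={}
  B2: | IN={} | OUT={}
  B3: | IN={} | OUT={c+c}
  B4: | IN={c+c} | OUT={b+f}

Merge at B4: IN[B4] = OUT[B3] = {c+c}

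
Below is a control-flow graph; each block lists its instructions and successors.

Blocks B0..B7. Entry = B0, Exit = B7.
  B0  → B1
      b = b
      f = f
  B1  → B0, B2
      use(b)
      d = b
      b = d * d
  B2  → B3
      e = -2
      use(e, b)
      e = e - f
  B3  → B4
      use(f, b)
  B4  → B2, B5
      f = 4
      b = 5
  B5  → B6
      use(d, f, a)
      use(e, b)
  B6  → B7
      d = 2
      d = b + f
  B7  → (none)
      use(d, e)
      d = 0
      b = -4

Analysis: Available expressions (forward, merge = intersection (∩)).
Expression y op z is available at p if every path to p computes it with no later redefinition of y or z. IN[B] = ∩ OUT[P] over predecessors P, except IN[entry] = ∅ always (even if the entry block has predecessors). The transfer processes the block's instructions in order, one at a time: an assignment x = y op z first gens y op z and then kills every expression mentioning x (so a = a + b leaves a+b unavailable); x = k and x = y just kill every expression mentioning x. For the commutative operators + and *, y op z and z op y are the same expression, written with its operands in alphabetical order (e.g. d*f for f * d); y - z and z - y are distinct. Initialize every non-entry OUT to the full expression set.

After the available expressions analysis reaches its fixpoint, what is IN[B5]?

Per-block solution:
  B0: | IN={} | OUT={}
  B1: | IN={} | OUT={d*d}
  B2: | IN={d*d} | OUT={d*d}
  B3: | IN={d*d} | OUT={d*d}
  B4: | IN={d*d} | OUT={d*d}
  B5: | IN={d*d} | OUT={d*d}
  B6: | IN={d*d} | OUT={b+f}
  B7: | IN={b+f} | OUT={}

Merge at B5: IN[B5] = OUT[B4] = {d*d}

Answer: {d*d}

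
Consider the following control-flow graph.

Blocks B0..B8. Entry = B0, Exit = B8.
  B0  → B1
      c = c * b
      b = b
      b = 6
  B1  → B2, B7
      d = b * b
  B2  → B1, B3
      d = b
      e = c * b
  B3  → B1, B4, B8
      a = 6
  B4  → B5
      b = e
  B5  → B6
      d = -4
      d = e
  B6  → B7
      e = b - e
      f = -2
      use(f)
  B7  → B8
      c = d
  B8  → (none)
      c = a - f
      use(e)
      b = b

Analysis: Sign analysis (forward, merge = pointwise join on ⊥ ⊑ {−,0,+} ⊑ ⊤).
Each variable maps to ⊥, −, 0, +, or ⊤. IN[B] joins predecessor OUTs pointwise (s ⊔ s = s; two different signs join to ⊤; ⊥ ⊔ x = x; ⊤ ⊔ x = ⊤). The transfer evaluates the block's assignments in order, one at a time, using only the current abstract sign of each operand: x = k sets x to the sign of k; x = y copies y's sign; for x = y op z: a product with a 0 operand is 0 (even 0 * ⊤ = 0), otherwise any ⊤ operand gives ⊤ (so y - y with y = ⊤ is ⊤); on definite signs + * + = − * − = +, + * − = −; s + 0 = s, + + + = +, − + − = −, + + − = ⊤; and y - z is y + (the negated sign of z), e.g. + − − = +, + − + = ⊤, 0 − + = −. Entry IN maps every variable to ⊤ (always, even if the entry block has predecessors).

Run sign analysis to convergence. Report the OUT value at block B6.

Answer: {a: +, b: ⊤, c: ⊤, d: ⊤, e: ⊤, f: -}

Working:
Per-block solution:
  B0:   IN=(all ⊤)   OUT={b:+; rest ⊤}
  B1:   IN={b:+; rest ⊤}   OUT={b:+, d:+; rest ⊤}
  B2:   IN={b:+, d:+; rest ⊤}   OUT={b:+, d:+; rest ⊤}
  B3:   IN={b:+, d:+; rest ⊤}   OUT={a:+, b:+, d:+; rest ⊤}
  B4:   IN={a:+, b:+, d:+; rest ⊤}   OUT={a:+, d:+; rest ⊤}
  B5:   IN={a:+, d:+; rest ⊤}   OUT={a:+; rest ⊤}
  B6:   IN={a:+; rest ⊤}   OUT={a:+, f:-; rest ⊤}
  B7:   IN=(all ⊤)   OUT=(all ⊤)
  B8:   IN=(all ⊤)   OUT=(all ⊤)

Merge at B6: IN[B6] = OUT[B5] = {a: +, b: ⊤, c: ⊤, d: ⊤, e: ⊤, f: ⊤}
Applying B6's transfer function to that IN value gives OUT[B6] (row B6 above).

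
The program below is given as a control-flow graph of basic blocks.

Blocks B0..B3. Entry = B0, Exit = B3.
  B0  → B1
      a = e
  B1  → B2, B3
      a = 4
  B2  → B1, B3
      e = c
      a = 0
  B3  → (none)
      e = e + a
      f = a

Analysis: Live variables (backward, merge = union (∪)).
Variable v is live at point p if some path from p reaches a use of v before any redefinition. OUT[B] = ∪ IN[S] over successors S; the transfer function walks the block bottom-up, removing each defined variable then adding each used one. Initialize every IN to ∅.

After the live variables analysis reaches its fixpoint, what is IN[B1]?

Per-block solution:
  B0:  IN={c, e}  OUT={c, e}
  B1:  IN={c, e}  OUT={a, c, e}
  B2:  IN={c}  OUT={a, c, e}
  B3:  IN={a, e}  OUT={}

Merge at B1: OUT[B1] = IN[B2] ⊔ IN[B3] = {a, c, e}
Applying B1's transfer function to that OUT value gives IN[B1] (row B1 above).

Answer: {c, e}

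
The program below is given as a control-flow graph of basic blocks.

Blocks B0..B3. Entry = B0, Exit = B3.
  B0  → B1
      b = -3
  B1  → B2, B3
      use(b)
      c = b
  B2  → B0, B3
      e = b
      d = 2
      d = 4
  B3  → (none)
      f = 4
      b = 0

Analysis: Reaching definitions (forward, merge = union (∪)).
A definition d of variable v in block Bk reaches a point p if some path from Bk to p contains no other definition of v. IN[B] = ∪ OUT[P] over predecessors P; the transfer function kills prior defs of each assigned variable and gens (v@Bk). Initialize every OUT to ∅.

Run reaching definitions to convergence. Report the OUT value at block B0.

Per-block solution:
  B0:  IN={b@B0, c@B1, d@B2, e@B2}  OUT={b@B0, c@B1, d@B2, e@B2}
  B1:  IN={b@B0, c@B1, d@B2, e@B2}  OUT={b@B0, c@B1, d@B2, e@B2}
  B2:  IN={b@B0, c@B1, d@B2, e@B2}  OUT={b@B0, c@B1, d@B2, e@B2}
  B3:  IN={b@B0, c@B1, d@B2, e@B2}  OUT={b@B3, c@B1, d@B2, e@B2, f@B3}

Merge at B0 (entry node, so the boundary value {} is joined with the incoming edge(s)): IN[B0] = {} ⊔ OUT[B2] = {b@B0, c@B1, d@B2, e@B2}
Applying B0's transfer function to that IN value gives OUT[B0] (row B0 above).

Answer: {b@B0, c@B1, d@B2, e@B2}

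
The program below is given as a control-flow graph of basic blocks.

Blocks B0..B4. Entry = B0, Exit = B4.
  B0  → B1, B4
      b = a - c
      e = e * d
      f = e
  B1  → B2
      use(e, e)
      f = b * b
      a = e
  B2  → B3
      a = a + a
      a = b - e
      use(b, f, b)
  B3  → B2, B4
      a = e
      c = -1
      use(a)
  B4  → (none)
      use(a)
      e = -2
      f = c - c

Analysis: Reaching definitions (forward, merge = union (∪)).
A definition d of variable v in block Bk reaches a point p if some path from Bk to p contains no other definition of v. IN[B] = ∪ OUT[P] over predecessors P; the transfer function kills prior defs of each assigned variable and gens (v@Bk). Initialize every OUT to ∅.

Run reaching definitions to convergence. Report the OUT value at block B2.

Answer: {a@B2, b@B0, c@B3, e@B0, f@B1}

Working:
Per-block solution:
  B0: | IN={} | OUT={b@B0, e@B0, f@B0}
  B1: | IN={b@B0, e@B0, f@B0} | OUT={a@B1, b@B0, e@B0, f@B1}
  B2: | IN={a@B1, a@B3, b@B0, c@B3, e@B0, f@B1} | OUT={a@B2, b@B0, c@B3, e@B0, f@B1}
  B3: | IN={a@B2, b@B0, c@B3, e@B0, f@B1} | OUT={a@B3, b@B0, c@B3, e@B0, f@B1}
  B4: | IN={a@B3, b@B0, c@B3, e@B0, f@B0, f@B1} | OUT={a@B3, b@B0, c@B3, e@B4, f@B4}

Merge at B2: IN[B2] = OUT[B1] ⊔ OUT[B3] = {a@B1, a@B3, b@B0, c@B3, e@B0, f@B1}
Applying B2's transfer function to that IN value gives OUT[B2] (row B2 above).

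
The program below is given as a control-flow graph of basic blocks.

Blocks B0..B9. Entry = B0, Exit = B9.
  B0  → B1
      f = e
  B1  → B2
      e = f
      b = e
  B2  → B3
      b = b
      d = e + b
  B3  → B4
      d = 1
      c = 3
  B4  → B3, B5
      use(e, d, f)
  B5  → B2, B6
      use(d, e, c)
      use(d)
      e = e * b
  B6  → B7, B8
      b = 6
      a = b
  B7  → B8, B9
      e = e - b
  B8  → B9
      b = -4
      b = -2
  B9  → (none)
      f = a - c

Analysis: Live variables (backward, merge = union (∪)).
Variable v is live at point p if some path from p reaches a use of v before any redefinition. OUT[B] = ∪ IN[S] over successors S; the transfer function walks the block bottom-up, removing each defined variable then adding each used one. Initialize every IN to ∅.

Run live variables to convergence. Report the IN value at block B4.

Answer: {b, c, d, e, f}

Trace:
Converged values:
  B0:  IN={e}  OUT={f}
  B1:  IN={f}  OUT={b, e, f}
  B2:  IN={b, e, f}  OUT={b, e, f}
  B3:  IN={b, e, f}  OUT={b, c, d, e, f}
  B4:  IN={b, c, d, e, f}  OUT={b, c, d, e, f}
  B5:  IN={b, c, d, e, f}  OUT={b, c, e, f}
  B6:  IN={c, e}  OUT={a, b, c, e}
  B7:  IN={a, b, c, e}  OUT={a, c}
  B8:  IN={a, c}  OUT={a, c}
  B9:  IN={a, c}  OUT={}

Merge at B4: OUT[B4] = IN[B3] ⊔ IN[B5] = {b, c, d, e, f}
Applying B4's transfer function to that OUT value gives IN[B4] (row B4 above).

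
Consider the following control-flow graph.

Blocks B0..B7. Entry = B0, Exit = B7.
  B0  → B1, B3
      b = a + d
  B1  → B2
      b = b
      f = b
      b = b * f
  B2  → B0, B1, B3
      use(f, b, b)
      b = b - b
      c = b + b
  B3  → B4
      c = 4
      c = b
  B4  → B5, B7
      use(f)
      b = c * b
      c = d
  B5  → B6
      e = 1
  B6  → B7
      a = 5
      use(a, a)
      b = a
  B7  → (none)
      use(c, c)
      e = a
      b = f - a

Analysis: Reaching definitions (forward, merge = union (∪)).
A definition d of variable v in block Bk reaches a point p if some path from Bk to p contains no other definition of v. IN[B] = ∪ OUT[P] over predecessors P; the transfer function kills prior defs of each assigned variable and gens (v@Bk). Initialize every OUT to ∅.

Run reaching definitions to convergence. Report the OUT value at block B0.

Per-block solution:
  B0:  IN={b@B2, c@B2, f@B1}  OUT={b@B0, c@B2, f@B1}
  B1:  IN={b@B0, b@B2, c@B2, f@B1}  OUT={b@B1, c@B2, f@B1}
  B2:  IN={b@B1, c@B2, f@B1}  OUT={b@B2, c@B2, f@B1}
  B3:  IN={b@B0, b@B2, c@B2, f@B1}  OUT={b@B0, b@B2, c@B3, f@B1}
  B4:  IN={b@B0, b@B2, c@B3, f@B1}  OUT={b@B4, c@B4, f@B1}
  B5:  IN={b@B4, c@B4, f@B1}  OUT={b@B4, c@B4, e@B5, f@B1}
  B6:  IN={b@B4, c@B4, e@B5, f@B1}  OUT={a@B6, b@B6, c@B4, e@B5, f@B1}
  B7:  IN={a@B6, b@B4, b@B6, c@B4, e@B5, f@B1}  OUT={a@B6, b@B7, c@B4, e@B7, f@B1}

Merge at B0 (entry node, so the boundary value {} is joined with the incoming edge(s)): IN[B0] = {} ⊔ OUT[B2] = {b@B2, c@B2, f@B1}
Applying B0's transfer function to that IN value gives OUT[B0] (row B0 above).

Answer: {b@B0, c@B2, f@B1}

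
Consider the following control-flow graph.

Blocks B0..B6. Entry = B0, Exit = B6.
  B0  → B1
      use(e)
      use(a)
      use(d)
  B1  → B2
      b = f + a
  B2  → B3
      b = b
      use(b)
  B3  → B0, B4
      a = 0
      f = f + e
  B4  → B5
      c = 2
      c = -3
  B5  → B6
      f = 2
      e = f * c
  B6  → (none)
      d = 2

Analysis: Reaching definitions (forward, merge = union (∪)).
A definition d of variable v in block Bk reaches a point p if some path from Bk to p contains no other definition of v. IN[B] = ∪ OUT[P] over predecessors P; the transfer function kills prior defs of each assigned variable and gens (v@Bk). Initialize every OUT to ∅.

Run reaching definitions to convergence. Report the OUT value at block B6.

Answer: {a@B3, b@B2, c@B4, d@B6, e@B5, f@B5}

Working:
Fixpoint table:
  B0: | IN={a@B3, b@B2, f@B3} | OUT={a@B3, b@B2, f@B3}
  B1: | IN={a@B3, b@B2, f@B3} | OUT={a@B3, b@B1, f@B3}
  B2: | IN={a@B3, b@B1, f@B3} | OUT={a@B3, b@B2, f@B3}
  B3: | IN={a@B3, b@B2, f@B3} | OUT={a@B3, b@B2, f@B3}
  B4: | IN={a@B3, b@B2, f@B3} | OUT={a@B3, b@B2, c@B4, f@B3}
  B5: | IN={a@B3, b@B2, c@B4, f@B3} | OUT={a@B3, b@B2, c@B4, e@B5, f@B5}
  B6: | IN={a@B3, b@B2, c@B4, e@B5, f@B5} | OUT={a@B3, b@B2, c@B4, d@B6, e@B5, f@B5}

Merge at B6: IN[B6] = OUT[B5] = {a@B3, b@B2, c@B4, e@B5, f@B5}
Applying B6's transfer function to that IN value gives OUT[B6] (row B6 above).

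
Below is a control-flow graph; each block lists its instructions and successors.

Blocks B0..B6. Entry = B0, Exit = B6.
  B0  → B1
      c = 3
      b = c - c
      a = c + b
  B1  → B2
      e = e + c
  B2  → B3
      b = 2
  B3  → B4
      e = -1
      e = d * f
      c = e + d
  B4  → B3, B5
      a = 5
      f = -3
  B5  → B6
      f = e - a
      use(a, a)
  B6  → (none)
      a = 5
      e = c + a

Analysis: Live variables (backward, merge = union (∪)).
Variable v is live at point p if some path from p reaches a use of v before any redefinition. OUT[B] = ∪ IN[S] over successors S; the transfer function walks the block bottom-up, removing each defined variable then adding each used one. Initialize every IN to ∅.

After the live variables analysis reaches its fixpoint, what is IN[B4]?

Fixpoint table:
  B0:   IN={d, e, f}   OUT={c, d, e, f}
  B1:   IN={c, d, e, f}   OUT={d, f}
  B2:   IN={d, f}   OUT={d, f}
  B3:   IN={d, f}   OUT={c, d, e}
  B4:   IN={c, d, e}   OUT={a, c, d, e, f}
  B5:   IN={a, c, e}   OUT={c}
  B6:   IN={c}   OUT={}

Merge at B4: OUT[B4] = IN[B3] ⊔ IN[B5] = {a, c, d, e, f}
Applying B4's transfer function to that OUT value gives IN[B4] (row B4 above).

Answer: {c, d, e}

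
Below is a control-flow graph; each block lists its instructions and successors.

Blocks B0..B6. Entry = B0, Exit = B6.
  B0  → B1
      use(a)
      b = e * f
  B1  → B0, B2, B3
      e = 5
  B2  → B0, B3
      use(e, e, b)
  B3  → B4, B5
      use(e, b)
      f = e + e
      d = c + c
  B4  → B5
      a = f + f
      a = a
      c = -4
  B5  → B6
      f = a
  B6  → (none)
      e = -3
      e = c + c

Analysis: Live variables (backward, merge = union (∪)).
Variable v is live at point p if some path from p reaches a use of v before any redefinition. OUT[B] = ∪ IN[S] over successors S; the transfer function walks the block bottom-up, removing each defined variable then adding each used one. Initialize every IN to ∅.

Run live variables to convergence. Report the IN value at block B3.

Fixpoint table:
  B0:  IN={a, c, e, f}  OUT={a, b, c, f}
  B1:  IN={a, b, c, f}  OUT={a, b, c, e, f}
  B2:  IN={a, b, c, e, f}  OUT={a, b, c, e, f}
  B3:  IN={a, b, c, e}  OUT={a, c, f}
  B4:  IN={f}  OUT={a, c}
  B5:  IN={a, c}  OUT={c}
  B6:  IN={c}  OUT={}

Merge at B3: OUT[B3] = IN[B4] ⊔ IN[B5] = {a, c, f}
Applying B3's transfer function to that OUT value gives IN[B3] (row B3 above).

Answer: {a, b, c, e}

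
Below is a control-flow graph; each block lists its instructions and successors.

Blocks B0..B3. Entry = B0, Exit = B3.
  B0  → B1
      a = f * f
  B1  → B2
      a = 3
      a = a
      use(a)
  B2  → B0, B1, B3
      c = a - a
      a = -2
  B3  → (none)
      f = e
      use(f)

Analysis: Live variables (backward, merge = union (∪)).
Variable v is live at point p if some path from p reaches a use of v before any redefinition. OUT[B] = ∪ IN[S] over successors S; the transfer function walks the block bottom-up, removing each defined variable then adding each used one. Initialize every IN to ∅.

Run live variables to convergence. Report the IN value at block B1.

Answer: {e, f}

Trace:
Converged values:
  B0: | IN={e, f} | OUT={e, f}
  B1: | IN={e, f} | OUT={a, e, f}
  B2: | IN={a, e, f} | OUT={e, f}
  B3: | IN={e} | OUT={}

Merge at B1: OUT[B1] = IN[B2] = {a, e, f}
Applying B1's transfer function to that OUT value gives IN[B1] (row B1 above).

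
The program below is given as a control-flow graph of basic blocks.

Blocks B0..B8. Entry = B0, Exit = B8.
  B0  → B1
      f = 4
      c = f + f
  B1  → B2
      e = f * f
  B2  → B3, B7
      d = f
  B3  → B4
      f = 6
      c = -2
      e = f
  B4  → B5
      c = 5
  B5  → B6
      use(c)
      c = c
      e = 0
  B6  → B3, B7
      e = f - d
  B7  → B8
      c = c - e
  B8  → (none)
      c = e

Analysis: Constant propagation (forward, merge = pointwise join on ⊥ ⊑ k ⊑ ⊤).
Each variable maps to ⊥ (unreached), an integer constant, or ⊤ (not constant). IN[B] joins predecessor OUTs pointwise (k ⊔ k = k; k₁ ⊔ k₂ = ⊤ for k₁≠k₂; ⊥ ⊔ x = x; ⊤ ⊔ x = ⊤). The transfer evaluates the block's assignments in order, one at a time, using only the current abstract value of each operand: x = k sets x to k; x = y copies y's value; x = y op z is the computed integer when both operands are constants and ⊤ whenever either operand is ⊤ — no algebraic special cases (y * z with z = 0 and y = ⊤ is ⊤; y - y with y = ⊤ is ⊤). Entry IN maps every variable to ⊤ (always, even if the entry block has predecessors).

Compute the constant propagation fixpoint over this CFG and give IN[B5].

Converged values:
  B0: | IN=(all ⊤) | OUT={c:8, f:4; rest ⊤}
  B1: | IN={c:8, f:4; rest ⊤} | OUT={c:8, e:16, f:4; rest ⊤}
  B2: | IN={c:8, e:16, f:4; rest ⊤} | OUT={c:8, d:4, e:16, f:4; rest ⊤}
  B3: | IN={d:4; rest ⊤} | OUT={c:-2, d:4, e:6, f:6; rest ⊤}
  B4: | IN={c:-2, d:4, e:6, f:6; rest ⊤} | OUT={c:5, d:4, e:6, f:6; rest ⊤}
  B5: | IN={c:5, d:4, e:6, f:6; rest ⊤} | OUT={c:5, d:4, e:0, f:6; rest ⊤}
  B6: | IN={c:5, d:4, e:0, f:6; rest ⊤} | OUT={c:5, d:4, e:2, f:6; rest ⊤}
  B7: | IN={d:4; rest ⊤} | OUT={d:4; rest ⊤}
  B8: | IN={d:4; rest ⊤} | OUT={d:4; rest ⊤}

Merge at B5: IN[B5] = OUT[B4] = {a: ⊤, b: ⊤, c: 5, d: 4, e: 6, f: 6}

Answer: {a: ⊤, b: ⊤, c: 5, d: 4, e: 6, f: 6}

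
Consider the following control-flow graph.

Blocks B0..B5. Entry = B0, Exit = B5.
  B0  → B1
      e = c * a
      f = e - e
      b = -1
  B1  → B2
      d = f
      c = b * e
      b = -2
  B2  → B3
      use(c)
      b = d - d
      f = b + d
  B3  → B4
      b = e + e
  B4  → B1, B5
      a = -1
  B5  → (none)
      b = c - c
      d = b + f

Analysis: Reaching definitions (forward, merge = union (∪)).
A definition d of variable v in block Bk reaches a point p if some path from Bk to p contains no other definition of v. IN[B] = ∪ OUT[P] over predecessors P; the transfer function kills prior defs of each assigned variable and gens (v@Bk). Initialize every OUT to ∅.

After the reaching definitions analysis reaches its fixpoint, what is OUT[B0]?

Answer: {b@B0, e@B0, f@B0}

Derivation:
Converged values:
  B0:   IN={}   OUT={b@B0, e@B0, f@B0}
  B1:   IN={a@B4, b@B0, b@B3, c@B1, d@B1, e@B0, f@B0, f@B2}   OUT={a@B4, b@B1, c@B1, d@B1, e@B0, f@B0, f@B2}
  B2:   IN={a@B4, b@B1, c@B1, d@B1, e@B0, f@B0, f@B2}   OUT={a@B4, b@B2, c@B1, d@B1, e@B0, f@B2}
  B3:   IN={a@B4, b@B2, c@B1, d@B1, e@B0, f@B2}   OUT={a@B4, b@B3, c@B1, d@B1, e@B0, f@B2}
  B4:   IN={a@B4, b@B3, c@B1, d@B1, e@B0, f@B2}   OUT={a@B4, b@B3, c@B1, d@B1, e@B0, f@B2}
  B5:   IN={a@B4, b@B3, c@B1, d@B1, e@B0, f@B2}   OUT={a@B4, b@B5, c@B1, d@B5, e@B0, f@B2}

B0 is the boundary node: IN[B0] = {}
Applying B0's transfer function to that IN value gives OUT[B0] (row B0 above).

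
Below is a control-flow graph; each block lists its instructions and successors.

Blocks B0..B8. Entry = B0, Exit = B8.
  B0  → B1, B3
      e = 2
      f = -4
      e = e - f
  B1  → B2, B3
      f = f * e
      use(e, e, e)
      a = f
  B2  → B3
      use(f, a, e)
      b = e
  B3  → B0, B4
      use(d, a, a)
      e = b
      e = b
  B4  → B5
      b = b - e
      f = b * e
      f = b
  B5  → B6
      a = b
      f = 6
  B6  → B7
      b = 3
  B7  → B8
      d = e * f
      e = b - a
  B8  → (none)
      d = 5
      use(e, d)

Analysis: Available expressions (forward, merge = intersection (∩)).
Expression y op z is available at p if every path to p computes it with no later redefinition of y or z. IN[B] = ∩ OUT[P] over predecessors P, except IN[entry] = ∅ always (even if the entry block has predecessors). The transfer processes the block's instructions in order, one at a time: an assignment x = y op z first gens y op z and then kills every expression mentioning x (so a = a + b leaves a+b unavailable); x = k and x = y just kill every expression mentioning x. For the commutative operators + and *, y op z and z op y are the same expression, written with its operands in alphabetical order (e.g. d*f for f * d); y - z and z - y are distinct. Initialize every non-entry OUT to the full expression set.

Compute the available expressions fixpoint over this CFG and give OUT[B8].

Per-block solution:
  B0:   IN={}   OUT={}
  B1:   IN={}   OUT={}
  B2:   IN={}   OUT={}
  B3:   IN={}   OUT={}
  B4:   IN={}   OUT={b*e}
  B5:   IN={b*e}   OUT={b*e}
  B6:   IN={b*e}   OUT={}
  B7:   IN={}   OUT={b-a}
  B8:   IN={b-a}   OUT={b-a}

Merge at B8: IN[B8] = OUT[B7] = {b-a}
Applying B8's transfer function to that IN value gives OUT[B8] (row B8 above).

Answer: {b-a}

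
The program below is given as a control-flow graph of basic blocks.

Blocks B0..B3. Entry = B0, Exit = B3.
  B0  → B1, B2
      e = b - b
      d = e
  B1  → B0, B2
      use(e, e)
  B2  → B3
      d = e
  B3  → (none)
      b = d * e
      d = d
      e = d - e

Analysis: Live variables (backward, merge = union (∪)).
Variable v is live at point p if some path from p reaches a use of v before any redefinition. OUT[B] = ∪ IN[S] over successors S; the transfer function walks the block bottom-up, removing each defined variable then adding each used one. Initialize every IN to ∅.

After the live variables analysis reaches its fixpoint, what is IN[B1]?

Answer: {b, e}

Trace:
Per-block solution:
  B0:  IN={b}  OUT={b, e}
  B1:  IN={b, e}  OUT={b, e}
  B2:  IN={e}  OUT={d, e}
  B3:  IN={d, e}  OUT={}

Merge at B1: OUT[B1] = IN[B0] ⊔ IN[B2] = {b, e}
Applying B1's transfer function to that OUT value gives IN[B1] (row B1 above).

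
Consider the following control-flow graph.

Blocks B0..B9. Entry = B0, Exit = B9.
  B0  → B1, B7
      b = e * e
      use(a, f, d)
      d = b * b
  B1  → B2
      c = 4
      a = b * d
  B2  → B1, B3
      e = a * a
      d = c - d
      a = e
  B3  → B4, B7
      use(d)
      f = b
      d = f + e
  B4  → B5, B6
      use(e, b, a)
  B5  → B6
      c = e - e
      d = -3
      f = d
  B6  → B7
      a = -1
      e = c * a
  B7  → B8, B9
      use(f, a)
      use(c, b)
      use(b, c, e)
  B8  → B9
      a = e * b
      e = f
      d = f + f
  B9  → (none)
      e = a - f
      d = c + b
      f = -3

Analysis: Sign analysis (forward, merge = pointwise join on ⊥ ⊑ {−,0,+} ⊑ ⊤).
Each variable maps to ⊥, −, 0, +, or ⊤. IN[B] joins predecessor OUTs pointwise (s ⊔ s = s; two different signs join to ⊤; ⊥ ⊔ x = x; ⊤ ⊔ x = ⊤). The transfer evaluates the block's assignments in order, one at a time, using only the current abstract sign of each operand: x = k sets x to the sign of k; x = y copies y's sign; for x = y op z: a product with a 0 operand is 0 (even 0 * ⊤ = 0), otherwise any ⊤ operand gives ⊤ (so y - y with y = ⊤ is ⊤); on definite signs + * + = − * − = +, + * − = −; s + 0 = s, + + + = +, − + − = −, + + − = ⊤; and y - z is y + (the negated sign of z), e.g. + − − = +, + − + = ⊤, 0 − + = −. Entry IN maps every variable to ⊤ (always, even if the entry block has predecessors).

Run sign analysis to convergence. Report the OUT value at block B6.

Fixpoint table:
  B0: | IN=(all ⊤) | OUT=(all ⊤)
  B1: | IN=(all ⊤) | OUT={c:+; rest ⊤}
  B2: | IN={c:+; rest ⊤} | OUT={c:+; rest ⊤}
  B3: | IN={c:+; rest ⊤} | OUT={c:+; rest ⊤}
  B4: | IN={c:+; rest ⊤} | OUT={c:+; rest ⊤}
  B5: | IN={c:+; rest ⊤} | OUT={d:-, f:-; rest ⊤}
  B6: | IN=(all ⊤) | OUT={a:-; rest ⊤}
  B7: | IN=(all ⊤) | OUT=(all ⊤)
  B8: | IN=(all ⊤) | OUT=(all ⊤)
  B9: | IN=(all ⊤) | OUT={f:-; rest ⊤}

Merge at B6: IN[B6] = OUT[B4] ⊔ OUT[B5] = {a: ⊤, b: ⊤, c: ⊤, d: ⊤, e: ⊤, f: ⊤}
Applying B6's transfer function to that IN value gives OUT[B6] (row B6 above).

Answer: {a: -, b: ⊤, c: ⊤, d: ⊤, e: ⊤, f: ⊤}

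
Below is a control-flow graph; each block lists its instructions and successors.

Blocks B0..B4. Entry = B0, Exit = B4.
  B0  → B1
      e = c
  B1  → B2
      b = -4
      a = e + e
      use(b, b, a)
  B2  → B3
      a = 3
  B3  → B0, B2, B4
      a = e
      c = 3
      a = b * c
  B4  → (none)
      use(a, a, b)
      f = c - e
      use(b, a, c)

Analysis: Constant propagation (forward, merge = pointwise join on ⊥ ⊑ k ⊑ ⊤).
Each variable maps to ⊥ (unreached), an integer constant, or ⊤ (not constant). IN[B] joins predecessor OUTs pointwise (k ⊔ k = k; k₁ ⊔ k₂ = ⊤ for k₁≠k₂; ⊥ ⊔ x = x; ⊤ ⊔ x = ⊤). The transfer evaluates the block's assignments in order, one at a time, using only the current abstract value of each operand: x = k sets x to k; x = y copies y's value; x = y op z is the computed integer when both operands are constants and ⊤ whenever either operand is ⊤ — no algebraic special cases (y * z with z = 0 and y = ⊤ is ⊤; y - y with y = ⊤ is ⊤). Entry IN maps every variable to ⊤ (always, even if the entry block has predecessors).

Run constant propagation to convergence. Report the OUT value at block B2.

Answer: {a: 3, b: -4, c: ⊤, d: ⊤, e: ⊤, f: ⊤}

Working:
Fixpoint table:
  B0:  IN=(all ⊤)  OUT=(all ⊤)
  B1:  IN=(all ⊤)  OUT={b:-4; rest ⊤}
  B2:  IN={b:-4; rest ⊤}  OUT={a:3, b:-4; rest ⊤}
  B3:  IN={a:3, b:-4; rest ⊤}  OUT={a:-12, b:-4, c:3; rest ⊤}
  B4:  IN={a:-12, b:-4, c:3; rest ⊤}  OUT={a:-12, b:-4, c:3; rest ⊤}

Merge at B2: IN[B2] = OUT[B1] ⊔ OUT[B3] = {a: ⊤, b: -4, c: ⊤, d: ⊤, e: ⊤, f: ⊤}
Applying B2's transfer function to that IN value gives OUT[B2] (row B2 above).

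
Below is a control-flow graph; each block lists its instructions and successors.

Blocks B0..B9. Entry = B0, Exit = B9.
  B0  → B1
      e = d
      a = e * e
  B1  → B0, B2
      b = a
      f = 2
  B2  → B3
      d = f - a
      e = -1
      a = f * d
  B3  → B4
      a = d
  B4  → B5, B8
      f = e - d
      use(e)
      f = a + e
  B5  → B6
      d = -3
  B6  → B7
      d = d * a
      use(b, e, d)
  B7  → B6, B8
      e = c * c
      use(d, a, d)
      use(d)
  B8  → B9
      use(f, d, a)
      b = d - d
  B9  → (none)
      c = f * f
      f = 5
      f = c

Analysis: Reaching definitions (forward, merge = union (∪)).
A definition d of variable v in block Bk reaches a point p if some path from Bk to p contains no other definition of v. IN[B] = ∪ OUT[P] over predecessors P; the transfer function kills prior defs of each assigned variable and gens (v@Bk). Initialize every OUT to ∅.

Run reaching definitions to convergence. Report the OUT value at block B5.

Answer: {a@B3, b@B1, d@B5, e@B2, f@B4}

Derivation:
Per-block solution:
  B0:   IN={a@B0, b@B1, e@B0, f@B1}   OUT={a@B0, b@B1, e@B0, f@B1}
  B1:   IN={a@B0, b@B1, e@B0, f@B1}   OUT={a@B0, b@B1, e@B0, f@B1}
  B2:   IN={a@B0, b@B1, e@B0, f@B1}   OUT={a@B2, b@B1, d@B2, e@B2, f@B1}
  B3:   IN={a@B2, b@B1, d@B2, e@B2, f@B1}   OUT={a@B3, b@B1, d@B2, e@B2, f@B1}
  B4:   IN={a@B3, b@B1, d@B2, e@B2, f@B1}   OUT={a@B3, b@B1, d@B2, e@B2, f@B4}
  B5:   IN={a@B3, b@B1, d@B2, e@B2, f@B4}   OUT={a@B3, b@B1, d@B5, e@B2, f@B4}
  B6:   IN={a@B3, b@B1, d@B5, d@B6, e@B2, e@B7, f@B4}   OUT={a@B3, b@B1, d@B6, e@B2, e@B7, f@B4}
  B7:   IN={a@B3, b@B1, d@B6, e@B2, e@B7, f@B4}   OUT={a@B3, b@B1, d@B6, e@B7, f@B4}
  B8:   IN={a@B3, b@B1, d@B2, d@B6, e@B2, e@B7, f@B4}   OUT={a@B3, b@B8, d@B2, d@B6, e@B2, e@B7, f@B4}
  B9:   IN={a@B3, b@B8, d@B2, d@B6, e@B2, e@B7, f@B4}   OUT={a@B3, b@B8, c@B9, d@B2, d@B6, e@B2, e@B7, f@B9}

Merge at B5: IN[B5] = OUT[B4] = {a@B3, b@B1, d@B2, e@B2, f@B4}
Applying B5's transfer function to that IN value gives OUT[B5] (row B5 above).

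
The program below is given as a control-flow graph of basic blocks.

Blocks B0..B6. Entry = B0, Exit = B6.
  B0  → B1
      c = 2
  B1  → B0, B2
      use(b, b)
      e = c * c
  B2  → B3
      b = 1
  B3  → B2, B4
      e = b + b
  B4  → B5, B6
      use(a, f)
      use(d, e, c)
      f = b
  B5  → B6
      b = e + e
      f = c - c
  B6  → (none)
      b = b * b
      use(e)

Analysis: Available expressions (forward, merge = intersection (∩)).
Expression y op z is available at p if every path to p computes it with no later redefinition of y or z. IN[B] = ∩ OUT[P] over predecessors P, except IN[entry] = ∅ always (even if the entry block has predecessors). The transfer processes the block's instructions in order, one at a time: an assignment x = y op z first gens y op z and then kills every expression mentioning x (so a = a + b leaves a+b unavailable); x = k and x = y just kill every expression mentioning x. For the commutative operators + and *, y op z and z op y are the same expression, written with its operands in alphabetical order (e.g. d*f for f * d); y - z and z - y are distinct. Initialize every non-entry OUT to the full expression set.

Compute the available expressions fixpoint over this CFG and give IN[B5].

Answer: {b+b, c*c}

Trace:
Converged values:
  B0:  IN={}  OUT={}
  B1:  IN={}  OUT={c*c}
  B2:  IN={c*c}  OUT={c*c}
  B3:  IN={c*c}  OUT={b+b, c*c}
  B4:  IN={b+b, c*c}  OUT={b+b, c*c}
  B5:  IN={b+b, c*c}  OUT={c*c, c-c, e+e}
  B6:  IN={c*c}  OUT={c*c}

Merge at B5: IN[B5] = OUT[B4] = {b+b, c*c}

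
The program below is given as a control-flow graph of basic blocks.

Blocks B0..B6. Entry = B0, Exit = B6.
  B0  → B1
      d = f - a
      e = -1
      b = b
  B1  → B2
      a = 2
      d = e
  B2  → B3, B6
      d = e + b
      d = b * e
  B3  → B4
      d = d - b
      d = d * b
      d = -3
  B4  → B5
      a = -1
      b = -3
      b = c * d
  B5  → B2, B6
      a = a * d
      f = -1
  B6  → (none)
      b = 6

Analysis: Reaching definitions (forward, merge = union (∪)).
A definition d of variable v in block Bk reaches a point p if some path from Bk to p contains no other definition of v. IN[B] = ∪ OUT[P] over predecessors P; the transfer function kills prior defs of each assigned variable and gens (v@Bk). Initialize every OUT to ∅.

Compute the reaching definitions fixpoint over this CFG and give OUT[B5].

Answer: {a@B5, b@B4, d@B3, e@B0, f@B5}

Trace:
Fixpoint table:
  B0:  IN={}  OUT={b@B0, d@B0, e@B0}
  B1:  IN={b@B0, d@B0, e@B0}  OUT={a@B1, b@B0, d@B1, e@B0}
  B2:  IN={a@B1, a@B5, b@B0, b@B4, d@B1, d@B3, e@B0, f@B5}  OUT={a@B1, a@B5, b@B0, b@B4, d@B2, e@B0, f@B5}
  B3:  IN={a@B1, a@B5, b@B0, b@B4, d@B2, e@B0, f@B5}  OUT={a@B1, a@B5, b@B0, b@B4, d@B3, e@B0, f@B5}
  B4:  IN={a@B1, a@B5, b@B0, b@B4, d@B3, e@B0, f@B5}  OUT={a@B4, b@B4, d@B3, e@B0, f@B5}
  B5:  IN={a@B4, b@B4, d@B3, e@B0, f@B5}  OUT={a@B5, b@B4, d@B3, e@B0, f@B5}
  B6:  IN={a@B1, a@B5, b@B0, b@B4, d@B2, d@B3, e@B0, f@B5}  OUT={a@B1, a@B5, b@B6, d@B2, d@B3, e@B0, f@B5}

Merge at B5: IN[B5] = OUT[B4] = {a@B4, b@B4, d@B3, e@B0, f@B5}
Applying B5's transfer function to that IN value gives OUT[B5] (row B5 above).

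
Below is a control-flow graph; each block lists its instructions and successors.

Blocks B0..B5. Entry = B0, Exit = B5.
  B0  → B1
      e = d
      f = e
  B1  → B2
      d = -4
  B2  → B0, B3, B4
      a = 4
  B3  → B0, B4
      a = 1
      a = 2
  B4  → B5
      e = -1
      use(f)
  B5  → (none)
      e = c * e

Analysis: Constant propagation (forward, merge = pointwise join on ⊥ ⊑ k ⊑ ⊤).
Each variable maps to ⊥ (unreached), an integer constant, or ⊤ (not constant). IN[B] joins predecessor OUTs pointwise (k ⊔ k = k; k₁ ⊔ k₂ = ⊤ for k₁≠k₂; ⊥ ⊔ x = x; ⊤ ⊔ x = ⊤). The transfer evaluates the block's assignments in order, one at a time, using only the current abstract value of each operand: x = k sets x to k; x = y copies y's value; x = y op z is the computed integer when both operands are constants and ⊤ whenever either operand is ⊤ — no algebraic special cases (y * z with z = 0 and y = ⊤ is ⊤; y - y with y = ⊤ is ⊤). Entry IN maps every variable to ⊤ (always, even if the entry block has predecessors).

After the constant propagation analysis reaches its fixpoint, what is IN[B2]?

Per-block solution:
  B0: | IN=(all ⊤) | OUT=(all ⊤)
  B1: | IN=(all ⊤) | OUT={d:-4; rest ⊤}
  B2: | IN={d:-4; rest ⊤} | OUT={a:4, d:-4; rest ⊤}
  B3: | IN={a:4, d:-4; rest ⊤} | OUT={a:2, d:-4; rest ⊤}
  B4: | IN={d:-4; rest ⊤} | OUT={d:-4, e:-1; rest ⊤}
  B5: | IN={d:-4, e:-1; rest ⊤} | OUT={d:-4; rest ⊤}

Merge at B2: IN[B2] = OUT[B1] = {a: ⊤, b: ⊤, c: ⊤, d: -4, e: ⊤, f: ⊤}

Answer: {a: ⊤, b: ⊤, c: ⊤, d: -4, e: ⊤, f: ⊤}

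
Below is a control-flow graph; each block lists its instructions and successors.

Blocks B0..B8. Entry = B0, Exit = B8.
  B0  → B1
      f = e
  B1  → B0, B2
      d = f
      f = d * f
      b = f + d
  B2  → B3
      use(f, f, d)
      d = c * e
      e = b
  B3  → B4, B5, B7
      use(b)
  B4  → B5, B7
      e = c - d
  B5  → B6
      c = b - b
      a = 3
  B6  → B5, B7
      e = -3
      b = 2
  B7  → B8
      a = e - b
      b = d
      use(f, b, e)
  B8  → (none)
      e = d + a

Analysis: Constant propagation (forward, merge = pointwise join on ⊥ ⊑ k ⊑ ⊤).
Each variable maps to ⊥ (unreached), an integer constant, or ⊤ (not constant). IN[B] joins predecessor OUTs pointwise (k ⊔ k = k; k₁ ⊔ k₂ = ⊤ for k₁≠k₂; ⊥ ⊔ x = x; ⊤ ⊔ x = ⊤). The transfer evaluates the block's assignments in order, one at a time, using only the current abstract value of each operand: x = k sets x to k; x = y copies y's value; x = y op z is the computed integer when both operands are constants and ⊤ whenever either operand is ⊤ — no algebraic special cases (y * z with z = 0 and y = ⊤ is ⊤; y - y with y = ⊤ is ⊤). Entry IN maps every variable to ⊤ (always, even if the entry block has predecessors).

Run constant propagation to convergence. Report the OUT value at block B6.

Fixpoint table:
  B0: | IN=(all ⊤) | OUT=(all ⊤)
  B1: | IN=(all ⊤) | OUT=(all ⊤)
  B2: | IN=(all ⊤) | OUT=(all ⊤)
  B3: | IN=(all ⊤) | OUT=(all ⊤)
  B4: | IN=(all ⊤) | OUT=(all ⊤)
  B5: | IN=(all ⊤) | OUT={a:3; rest ⊤}
  B6: | IN={a:3; rest ⊤} | OUT={a:3, b:2, e:-3; rest ⊤}
  B7: | IN=(all ⊤) | OUT=(all ⊤)
  B8: | IN=(all ⊤) | OUT=(all ⊤)

Merge at B6: IN[B6] = OUT[B5] = {a: 3, b: ⊤, c: ⊤, d: ⊤, e: ⊤, f: ⊤}
Applying B6's transfer function to that IN value gives OUT[B6] (row B6 above).

Answer: {a: 3, b: 2, c: ⊤, d: ⊤, e: -3, f: ⊤}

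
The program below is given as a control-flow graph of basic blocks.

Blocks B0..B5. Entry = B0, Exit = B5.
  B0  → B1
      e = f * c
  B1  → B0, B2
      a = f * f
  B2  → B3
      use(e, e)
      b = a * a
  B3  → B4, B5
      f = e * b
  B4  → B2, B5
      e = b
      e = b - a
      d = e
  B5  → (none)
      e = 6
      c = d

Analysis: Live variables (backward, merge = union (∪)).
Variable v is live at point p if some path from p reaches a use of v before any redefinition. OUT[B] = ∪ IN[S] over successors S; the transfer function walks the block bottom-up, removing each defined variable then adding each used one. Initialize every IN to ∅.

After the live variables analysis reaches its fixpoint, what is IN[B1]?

Answer: {c, d, e, f}

Trace:
Converged values:
  B0:   IN={c, d, f}   OUT={c, d, e, f}
  B1:   IN={c, d, e, f}   OUT={a, c, d, e, f}
  B2:   IN={a, d, e}   OUT={a, b, d, e}
  B3:   IN={a, b, d, e}   OUT={a, b, d}
  B4:   IN={a, b}   OUT={a, d, e}
  B5:   IN={d}   OUT={}

Merge at B1: OUT[B1] = IN[B0] ⊔ IN[B2] = {a, c, d, e, f}
Applying B1's transfer function to that OUT value gives IN[B1] (row B1 above).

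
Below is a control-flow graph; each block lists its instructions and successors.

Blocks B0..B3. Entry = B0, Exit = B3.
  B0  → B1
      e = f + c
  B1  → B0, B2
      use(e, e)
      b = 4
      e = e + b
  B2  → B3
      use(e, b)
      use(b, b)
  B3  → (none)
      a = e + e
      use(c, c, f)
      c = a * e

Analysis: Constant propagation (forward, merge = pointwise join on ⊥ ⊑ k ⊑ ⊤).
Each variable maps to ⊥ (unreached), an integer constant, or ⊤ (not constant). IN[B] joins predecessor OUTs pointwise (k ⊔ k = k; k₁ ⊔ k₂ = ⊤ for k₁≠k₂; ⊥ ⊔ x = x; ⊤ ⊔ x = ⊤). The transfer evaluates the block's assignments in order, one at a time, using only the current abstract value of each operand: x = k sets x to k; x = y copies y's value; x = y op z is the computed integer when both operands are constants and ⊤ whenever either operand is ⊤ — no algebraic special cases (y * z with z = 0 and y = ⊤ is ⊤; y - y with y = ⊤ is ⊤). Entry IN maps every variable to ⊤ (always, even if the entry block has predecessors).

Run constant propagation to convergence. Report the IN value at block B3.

Converged values:
  B0:   IN=(all ⊤)   OUT=(all ⊤)
  B1:   IN=(all ⊤)   OUT={b:4; rest ⊤}
  B2:   IN={b:4; rest ⊤}   OUT={b:4; rest ⊤}
  B3:   IN={b:4; rest ⊤}   OUT={b:4; rest ⊤}

Merge at B3: IN[B3] = OUT[B2] = {a: ⊤, b: 4, c: ⊤, d: ⊤, e: ⊤, f: ⊤}

Answer: {a: ⊤, b: 4, c: ⊤, d: ⊤, e: ⊤, f: ⊤}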